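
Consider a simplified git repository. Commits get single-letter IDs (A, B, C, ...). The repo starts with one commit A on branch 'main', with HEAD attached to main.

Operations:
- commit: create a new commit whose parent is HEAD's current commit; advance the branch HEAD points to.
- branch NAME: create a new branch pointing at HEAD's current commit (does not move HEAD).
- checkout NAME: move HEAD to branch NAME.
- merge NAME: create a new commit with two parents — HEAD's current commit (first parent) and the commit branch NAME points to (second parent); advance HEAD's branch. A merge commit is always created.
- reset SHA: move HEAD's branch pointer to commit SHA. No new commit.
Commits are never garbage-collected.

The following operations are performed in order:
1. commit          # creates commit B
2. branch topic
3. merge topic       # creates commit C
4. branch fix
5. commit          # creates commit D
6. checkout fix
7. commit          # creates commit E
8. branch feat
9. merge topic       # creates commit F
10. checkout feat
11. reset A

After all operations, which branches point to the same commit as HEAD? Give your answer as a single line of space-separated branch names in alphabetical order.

Answer: feat

Derivation:
After op 1 (commit): HEAD=main@B [main=B]
After op 2 (branch): HEAD=main@B [main=B topic=B]
After op 3 (merge): HEAD=main@C [main=C topic=B]
After op 4 (branch): HEAD=main@C [fix=C main=C topic=B]
After op 5 (commit): HEAD=main@D [fix=C main=D topic=B]
After op 6 (checkout): HEAD=fix@C [fix=C main=D topic=B]
After op 7 (commit): HEAD=fix@E [fix=E main=D topic=B]
After op 8 (branch): HEAD=fix@E [feat=E fix=E main=D topic=B]
After op 9 (merge): HEAD=fix@F [feat=E fix=F main=D topic=B]
After op 10 (checkout): HEAD=feat@E [feat=E fix=F main=D topic=B]
After op 11 (reset): HEAD=feat@A [feat=A fix=F main=D topic=B]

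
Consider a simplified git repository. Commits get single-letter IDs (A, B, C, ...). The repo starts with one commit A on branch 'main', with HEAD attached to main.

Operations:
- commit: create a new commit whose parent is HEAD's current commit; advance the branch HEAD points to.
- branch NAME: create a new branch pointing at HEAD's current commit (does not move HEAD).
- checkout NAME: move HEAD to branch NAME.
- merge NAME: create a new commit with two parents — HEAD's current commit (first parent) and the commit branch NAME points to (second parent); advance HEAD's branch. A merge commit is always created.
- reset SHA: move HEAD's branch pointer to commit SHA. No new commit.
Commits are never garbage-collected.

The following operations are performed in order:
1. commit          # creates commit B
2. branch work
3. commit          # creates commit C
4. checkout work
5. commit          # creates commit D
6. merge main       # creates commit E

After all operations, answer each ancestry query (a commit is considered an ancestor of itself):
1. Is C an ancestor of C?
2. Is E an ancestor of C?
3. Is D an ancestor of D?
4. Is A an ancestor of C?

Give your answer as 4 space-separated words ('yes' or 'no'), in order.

Answer: yes no yes yes

Derivation:
After op 1 (commit): HEAD=main@B [main=B]
After op 2 (branch): HEAD=main@B [main=B work=B]
After op 3 (commit): HEAD=main@C [main=C work=B]
After op 4 (checkout): HEAD=work@B [main=C work=B]
After op 5 (commit): HEAD=work@D [main=C work=D]
After op 6 (merge): HEAD=work@E [main=C work=E]
ancestors(C) = {A,B,C}; C in? yes
ancestors(C) = {A,B,C}; E in? no
ancestors(D) = {A,B,D}; D in? yes
ancestors(C) = {A,B,C}; A in? yes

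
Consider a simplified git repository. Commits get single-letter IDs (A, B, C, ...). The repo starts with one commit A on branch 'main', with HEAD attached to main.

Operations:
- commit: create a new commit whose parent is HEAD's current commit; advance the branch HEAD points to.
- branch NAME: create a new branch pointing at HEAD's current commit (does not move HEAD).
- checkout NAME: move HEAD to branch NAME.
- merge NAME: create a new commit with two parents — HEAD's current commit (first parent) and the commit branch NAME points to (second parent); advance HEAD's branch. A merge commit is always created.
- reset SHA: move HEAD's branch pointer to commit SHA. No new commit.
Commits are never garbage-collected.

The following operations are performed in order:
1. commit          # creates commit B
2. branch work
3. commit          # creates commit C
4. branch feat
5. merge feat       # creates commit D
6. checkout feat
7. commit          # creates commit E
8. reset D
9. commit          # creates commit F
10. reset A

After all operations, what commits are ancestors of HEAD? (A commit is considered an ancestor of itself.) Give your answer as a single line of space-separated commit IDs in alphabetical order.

Answer: A

Derivation:
After op 1 (commit): HEAD=main@B [main=B]
After op 2 (branch): HEAD=main@B [main=B work=B]
After op 3 (commit): HEAD=main@C [main=C work=B]
After op 4 (branch): HEAD=main@C [feat=C main=C work=B]
After op 5 (merge): HEAD=main@D [feat=C main=D work=B]
After op 6 (checkout): HEAD=feat@C [feat=C main=D work=B]
After op 7 (commit): HEAD=feat@E [feat=E main=D work=B]
After op 8 (reset): HEAD=feat@D [feat=D main=D work=B]
After op 9 (commit): HEAD=feat@F [feat=F main=D work=B]
After op 10 (reset): HEAD=feat@A [feat=A main=D work=B]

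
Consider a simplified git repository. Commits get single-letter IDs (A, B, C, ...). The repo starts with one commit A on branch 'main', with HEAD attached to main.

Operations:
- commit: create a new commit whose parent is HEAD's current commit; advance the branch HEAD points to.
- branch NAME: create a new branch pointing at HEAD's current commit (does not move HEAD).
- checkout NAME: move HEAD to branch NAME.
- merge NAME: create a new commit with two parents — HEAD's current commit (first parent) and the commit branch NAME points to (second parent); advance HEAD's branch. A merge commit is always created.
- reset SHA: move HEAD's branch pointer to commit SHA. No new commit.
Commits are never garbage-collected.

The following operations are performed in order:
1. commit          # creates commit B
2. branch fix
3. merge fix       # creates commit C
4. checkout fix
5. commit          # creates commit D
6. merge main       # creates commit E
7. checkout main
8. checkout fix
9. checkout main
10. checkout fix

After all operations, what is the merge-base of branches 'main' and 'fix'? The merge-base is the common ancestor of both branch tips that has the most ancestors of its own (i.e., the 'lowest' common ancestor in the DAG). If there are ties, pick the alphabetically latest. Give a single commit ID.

After op 1 (commit): HEAD=main@B [main=B]
After op 2 (branch): HEAD=main@B [fix=B main=B]
After op 3 (merge): HEAD=main@C [fix=B main=C]
After op 4 (checkout): HEAD=fix@B [fix=B main=C]
After op 5 (commit): HEAD=fix@D [fix=D main=C]
After op 6 (merge): HEAD=fix@E [fix=E main=C]
After op 7 (checkout): HEAD=main@C [fix=E main=C]
After op 8 (checkout): HEAD=fix@E [fix=E main=C]
After op 9 (checkout): HEAD=main@C [fix=E main=C]
After op 10 (checkout): HEAD=fix@E [fix=E main=C]
ancestors(main=C): ['A', 'B', 'C']
ancestors(fix=E): ['A', 'B', 'C', 'D', 'E']
common: ['A', 'B', 'C']

Answer: C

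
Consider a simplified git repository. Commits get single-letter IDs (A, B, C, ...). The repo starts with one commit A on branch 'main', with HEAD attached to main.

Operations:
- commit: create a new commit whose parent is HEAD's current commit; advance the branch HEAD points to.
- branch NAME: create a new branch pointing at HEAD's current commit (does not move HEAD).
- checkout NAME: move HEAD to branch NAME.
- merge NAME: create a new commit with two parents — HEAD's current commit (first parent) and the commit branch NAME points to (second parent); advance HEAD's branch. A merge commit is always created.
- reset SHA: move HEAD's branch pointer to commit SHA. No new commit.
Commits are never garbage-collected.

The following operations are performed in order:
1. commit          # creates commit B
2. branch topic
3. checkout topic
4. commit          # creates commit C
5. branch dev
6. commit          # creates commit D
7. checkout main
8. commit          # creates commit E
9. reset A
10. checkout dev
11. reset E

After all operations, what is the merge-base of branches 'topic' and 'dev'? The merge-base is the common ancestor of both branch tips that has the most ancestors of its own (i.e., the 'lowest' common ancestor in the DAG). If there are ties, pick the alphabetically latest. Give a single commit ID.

After op 1 (commit): HEAD=main@B [main=B]
After op 2 (branch): HEAD=main@B [main=B topic=B]
After op 3 (checkout): HEAD=topic@B [main=B topic=B]
After op 4 (commit): HEAD=topic@C [main=B topic=C]
After op 5 (branch): HEAD=topic@C [dev=C main=B topic=C]
After op 6 (commit): HEAD=topic@D [dev=C main=B topic=D]
After op 7 (checkout): HEAD=main@B [dev=C main=B topic=D]
After op 8 (commit): HEAD=main@E [dev=C main=E topic=D]
After op 9 (reset): HEAD=main@A [dev=C main=A topic=D]
After op 10 (checkout): HEAD=dev@C [dev=C main=A topic=D]
After op 11 (reset): HEAD=dev@E [dev=E main=A topic=D]
ancestors(topic=D): ['A', 'B', 'C', 'D']
ancestors(dev=E): ['A', 'B', 'E']
common: ['A', 'B']

Answer: B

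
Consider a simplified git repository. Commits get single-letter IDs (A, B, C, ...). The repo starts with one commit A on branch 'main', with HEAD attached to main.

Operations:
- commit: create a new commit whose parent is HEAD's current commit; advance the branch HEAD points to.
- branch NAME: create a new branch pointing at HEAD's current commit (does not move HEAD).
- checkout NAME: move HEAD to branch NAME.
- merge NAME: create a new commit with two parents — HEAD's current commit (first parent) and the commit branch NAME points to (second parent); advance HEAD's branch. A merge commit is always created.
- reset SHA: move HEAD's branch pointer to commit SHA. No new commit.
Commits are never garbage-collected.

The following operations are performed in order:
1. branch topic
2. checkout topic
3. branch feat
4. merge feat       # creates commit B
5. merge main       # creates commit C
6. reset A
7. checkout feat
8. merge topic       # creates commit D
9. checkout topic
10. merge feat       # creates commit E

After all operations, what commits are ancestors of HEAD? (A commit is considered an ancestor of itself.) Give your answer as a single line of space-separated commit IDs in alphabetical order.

After op 1 (branch): HEAD=main@A [main=A topic=A]
After op 2 (checkout): HEAD=topic@A [main=A topic=A]
After op 3 (branch): HEAD=topic@A [feat=A main=A topic=A]
After op 4 (merge): HEAD=topic@B [feat=A main=A topic=B]
After op 5 (merge): HEAD=topic@C [feat=A main=A topic=C]
After op 6 (reset): HEAD=topic@A [feat=A main=A topic=A]
After op 7 (checkout): HEAD=feat@A [feat=A main=A topic=A]
After op 8 (merge): HEAD=feat@D [feat=D main=A topic=A]
After op 9 (checkout): HEAD=topic@A [feat=D main=A topic=A]
After op 10 (merge): HEAD=topic@E [feat=D main=A topic=E]

Answer: A D E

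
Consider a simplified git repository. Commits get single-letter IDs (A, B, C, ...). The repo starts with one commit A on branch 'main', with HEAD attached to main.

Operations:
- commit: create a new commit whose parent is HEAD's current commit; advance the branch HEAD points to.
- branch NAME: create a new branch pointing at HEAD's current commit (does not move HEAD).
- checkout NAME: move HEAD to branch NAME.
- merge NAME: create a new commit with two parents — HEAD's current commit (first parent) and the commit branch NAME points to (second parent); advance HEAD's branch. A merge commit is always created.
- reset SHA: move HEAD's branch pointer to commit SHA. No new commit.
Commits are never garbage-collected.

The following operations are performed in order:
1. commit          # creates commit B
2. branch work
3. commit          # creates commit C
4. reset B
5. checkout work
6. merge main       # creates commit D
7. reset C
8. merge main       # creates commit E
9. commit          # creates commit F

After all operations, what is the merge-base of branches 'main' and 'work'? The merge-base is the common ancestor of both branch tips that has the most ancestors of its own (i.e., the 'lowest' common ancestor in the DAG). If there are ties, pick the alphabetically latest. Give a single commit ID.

Answer: B

Derivation:
After op 1 (commit): HEAD=main@B [main=B]
After op 2 (branch): HEAD=main@B [main=B work=B]
After op 3 (commit): HEAD=main@C [main=C work=B]
After op 4 (reset): HEAD=main@B [main=B work=B]
After op 5 (checkout): HEAD=work@B [main=B work=B]
After op 6 (merge): HEAD=work@D [main=B work=D]
After op 7 (reset): HEAD=work@C [main=B work=C]
After op 8 (merge): HEAD=work@E [main=B work=E]
After op 9 (commit): HEAD=work@F [main=B work=F]
ancestors(main=B): ['A', 'B']
ancestors(work=F): ['A', 'B', 'C', 'E', 'F']
common: ['A', 'B']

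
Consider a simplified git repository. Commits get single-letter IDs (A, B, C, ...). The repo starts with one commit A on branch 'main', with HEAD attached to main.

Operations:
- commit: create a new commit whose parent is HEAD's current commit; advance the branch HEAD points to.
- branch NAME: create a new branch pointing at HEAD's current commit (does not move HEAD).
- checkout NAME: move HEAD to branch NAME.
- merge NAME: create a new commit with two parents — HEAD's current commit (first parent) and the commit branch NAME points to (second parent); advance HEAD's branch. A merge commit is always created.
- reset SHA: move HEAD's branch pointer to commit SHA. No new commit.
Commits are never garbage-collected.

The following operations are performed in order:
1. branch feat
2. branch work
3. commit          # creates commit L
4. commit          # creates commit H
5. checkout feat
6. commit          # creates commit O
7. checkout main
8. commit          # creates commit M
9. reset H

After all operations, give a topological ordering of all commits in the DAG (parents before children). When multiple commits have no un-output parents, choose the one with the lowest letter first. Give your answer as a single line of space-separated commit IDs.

After op 1 (branch): HEAD=main@A [feat=A main=A]
After op 2 (branch): HEAD=main@A [feat=A main=A work=A]
After op 3 (commit): HEAD=main@L [feat=A main=L work=A]
After op 4 (commit): HEAD=main@H [feat=A main=H work=A]
After op 5 (checkout): HEAD=feat@A [feat=A main=H work=A]
After op 6 (commit): HEAD=feat@O [feat=O main=H work=A]
After op 7 (checkout): HEAD=main@H [feat=O main=H work=A]
After op 8 (commit): HEAD=main@M [feat=O main=M work=A]
After op 9 (reset): HEAD=main@H [feat=O main=H work=A]
commit A: parents=[]
commit H: parents=['L']
commit L: parents=['A']
commit M: parents=['H']
commit O: parents=['A']

Answer: A L H M O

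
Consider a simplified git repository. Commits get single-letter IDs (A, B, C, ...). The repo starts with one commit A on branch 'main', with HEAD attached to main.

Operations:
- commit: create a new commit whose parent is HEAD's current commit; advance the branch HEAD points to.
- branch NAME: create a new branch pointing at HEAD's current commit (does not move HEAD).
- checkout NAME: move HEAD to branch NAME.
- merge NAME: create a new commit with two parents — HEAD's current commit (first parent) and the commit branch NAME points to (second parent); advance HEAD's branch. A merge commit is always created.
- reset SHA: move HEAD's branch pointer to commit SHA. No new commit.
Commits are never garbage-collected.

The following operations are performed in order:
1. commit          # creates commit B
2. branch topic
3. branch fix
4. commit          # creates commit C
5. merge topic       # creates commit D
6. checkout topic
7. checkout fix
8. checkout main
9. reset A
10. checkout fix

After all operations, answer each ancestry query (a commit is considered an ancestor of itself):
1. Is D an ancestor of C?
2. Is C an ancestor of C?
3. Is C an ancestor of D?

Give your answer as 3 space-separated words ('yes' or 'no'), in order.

Answer: no yes yes

Derivation:
After op 1 (commit): HEAD=main@B [main=B]
After op 2 (branch): HEAD=main@B [main=B topic=B]
After op 3 (branch): HEAD=main@B [fix=B main=B topic=B]
After op 4 (commit): HEAD=main@C [fix=B main=C topic=B]
After op 5 (merge): HEAD=main@D [fix=B main=D topic=B]
After op 6 (checkout): HEAD=topic@B [fix=B main=D topic=B]
After op 7 (checkout): HEAD=fix@B [fix=B main=D topic=B]
After op 8 (checkout): HEAD=main@D [fix=B main=D topic=B]
After op 9 (reset): HEAD=main@A [fix=B main=A topic=B]
After op 10 (checkout): HEAD=fix@B [fix=B main=A topic=B]
ancestors(C) = {A,B,C}; D in? no
ancestors(C) = {A,B,C}; C in? yes
ancestors(D) = {A,B,C,D}; C in? yes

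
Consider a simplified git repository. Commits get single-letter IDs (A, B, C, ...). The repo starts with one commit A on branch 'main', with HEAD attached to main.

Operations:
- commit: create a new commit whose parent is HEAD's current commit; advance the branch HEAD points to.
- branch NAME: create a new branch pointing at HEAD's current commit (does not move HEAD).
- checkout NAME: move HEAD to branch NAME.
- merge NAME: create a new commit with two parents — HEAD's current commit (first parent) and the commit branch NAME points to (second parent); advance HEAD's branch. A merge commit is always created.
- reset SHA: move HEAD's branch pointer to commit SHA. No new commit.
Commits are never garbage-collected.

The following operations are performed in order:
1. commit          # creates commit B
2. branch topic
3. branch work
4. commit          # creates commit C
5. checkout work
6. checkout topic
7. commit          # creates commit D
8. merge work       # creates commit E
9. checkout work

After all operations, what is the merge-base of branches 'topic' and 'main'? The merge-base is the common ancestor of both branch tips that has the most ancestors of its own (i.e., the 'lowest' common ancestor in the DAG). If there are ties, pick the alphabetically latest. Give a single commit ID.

Answer: B

Derivation:
After op 1 (commit): HEAD=main@B [main=B]
After op 2 (branch): HEAD=main@B [main=B topic=B]
After op 3 (branch): HEAD=main@B [main=B topic=B work=B]
After op 4 (commit): HEAD=main@C [main=C topic=B work=B]
After op 5 (checkout): HEAD=work@B [main=C topic=B work=B]
After op 6 (checkout): HEAD=topic@B [main=C topic=B work=B]
After op 7 (commit): HEAD=topic@D [main=C topic=D work=B]
After op 8 (merge): HEAD=topic@E [main=C topic=E work=B]
After op 9 (checkout): HEAD=work@B [main=C topic=E work=B]
ancestors(topic=E): ['A', 'B', 'D', 'E']
ancestors(main=C): ['A', 'B', 'C']
common: ['A', 'B']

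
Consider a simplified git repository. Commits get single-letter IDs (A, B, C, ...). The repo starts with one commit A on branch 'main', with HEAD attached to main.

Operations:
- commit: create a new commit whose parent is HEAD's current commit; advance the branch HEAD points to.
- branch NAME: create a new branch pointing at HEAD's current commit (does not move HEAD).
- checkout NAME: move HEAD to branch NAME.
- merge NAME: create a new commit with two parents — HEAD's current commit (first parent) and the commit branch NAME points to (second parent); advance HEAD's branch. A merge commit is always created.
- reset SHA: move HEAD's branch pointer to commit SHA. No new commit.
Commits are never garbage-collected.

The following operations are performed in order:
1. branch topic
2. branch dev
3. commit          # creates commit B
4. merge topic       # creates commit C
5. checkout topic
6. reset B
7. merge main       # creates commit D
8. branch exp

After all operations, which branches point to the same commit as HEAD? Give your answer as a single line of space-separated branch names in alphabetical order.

Answer: exp topic

Derivation:
After op 1 (branch): HEAD=main@A [main=A topic=A]
After op 2 (branch): HEAD=main@A [dev=A main=A topic=A]
After op 3 (commit): HEAD=main@B [dev=A main=B topic=A]
After op 4 (merge): HEAD=main@C [dev=A main=C topic=A]
After op 5 (checkout): HEAD=topic@A [dev=A main=C topic=A]
After op 6 (reset): HEAD=topic@B [dev=A main=C topic=B]
After op 7 (merge): HEAD=topic@D [dev=A main=C topic=D]
After op 8 (branch): HEAD=topic@D [dev=A exp=D main=C topic=D]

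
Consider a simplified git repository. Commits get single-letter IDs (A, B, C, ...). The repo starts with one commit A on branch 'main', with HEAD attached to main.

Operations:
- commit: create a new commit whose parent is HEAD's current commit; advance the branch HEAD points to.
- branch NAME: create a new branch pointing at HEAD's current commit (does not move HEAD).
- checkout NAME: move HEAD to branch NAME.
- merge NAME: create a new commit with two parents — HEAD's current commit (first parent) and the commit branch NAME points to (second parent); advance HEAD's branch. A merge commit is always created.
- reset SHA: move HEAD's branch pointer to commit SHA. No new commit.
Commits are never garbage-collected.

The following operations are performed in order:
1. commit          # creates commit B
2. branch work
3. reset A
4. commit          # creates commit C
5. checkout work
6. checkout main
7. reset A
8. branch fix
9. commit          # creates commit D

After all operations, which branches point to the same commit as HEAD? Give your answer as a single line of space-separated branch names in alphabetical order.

Answer: main

Derivation:
After op 1 (commit): HEAD=main@B [main=B]
After op 2 (branch): HEAD=main@B [main=B work=B]
After op 3 (reset): HEAD=main@A [main=A work=B]
After op 4 (commit): HEAD=main@C [main=C work=B]
After op 5 (checkout): HEAD=work@B [main=C work=B]
After op 6 (checkout): HEAD=main@C [main=C work=B]
After op 7 (reset): HEAD=main@A [main=A work=B]
After op 8 (branch): HEAD=main@A [fix=A main=A work=B]
After op 9 (commit): HEAD=main@D [fix=A main=D work=B]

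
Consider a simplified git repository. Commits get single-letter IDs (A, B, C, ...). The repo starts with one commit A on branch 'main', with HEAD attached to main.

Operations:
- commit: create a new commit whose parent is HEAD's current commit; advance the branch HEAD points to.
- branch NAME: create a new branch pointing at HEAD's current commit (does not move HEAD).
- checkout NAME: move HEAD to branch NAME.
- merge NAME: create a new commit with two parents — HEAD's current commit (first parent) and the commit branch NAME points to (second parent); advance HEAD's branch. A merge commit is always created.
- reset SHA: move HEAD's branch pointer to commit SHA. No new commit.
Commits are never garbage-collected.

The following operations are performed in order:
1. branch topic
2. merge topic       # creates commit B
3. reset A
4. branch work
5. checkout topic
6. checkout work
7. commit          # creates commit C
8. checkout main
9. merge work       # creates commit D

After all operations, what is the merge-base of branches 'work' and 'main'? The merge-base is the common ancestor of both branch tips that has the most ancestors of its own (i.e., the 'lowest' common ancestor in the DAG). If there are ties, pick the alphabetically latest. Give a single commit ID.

After op 1 (branch): HEAD=main@A [main=A topic=A]
After op 2 (merge): HEAD=main@B [main=B topic=A]
After op 3 (reset): HEAD=main@A [main=A topic=A]
After op 4 (branch): HEAD=main@A [main=A topic=A work=A]
After op 5 (checkout): HEAD=topic@A [main=A topic=A work=A]
After op 6 (checkout): HEAD=work@A [main=A topic=A work=A]
After op 7 (commit): HEAD=work@C [main=A topic=A work=C]
After op 8 (checkout): HEAD=main@A [main=A topic=A work=C]
After op 9 (merge): HEAD=main@D [main=D topic=A work=C]
ancestors(work=C): ['A', 'C']
ancestors(main=D): ['A', 'C', 'D']
common: ['A', 'C']

Answer: C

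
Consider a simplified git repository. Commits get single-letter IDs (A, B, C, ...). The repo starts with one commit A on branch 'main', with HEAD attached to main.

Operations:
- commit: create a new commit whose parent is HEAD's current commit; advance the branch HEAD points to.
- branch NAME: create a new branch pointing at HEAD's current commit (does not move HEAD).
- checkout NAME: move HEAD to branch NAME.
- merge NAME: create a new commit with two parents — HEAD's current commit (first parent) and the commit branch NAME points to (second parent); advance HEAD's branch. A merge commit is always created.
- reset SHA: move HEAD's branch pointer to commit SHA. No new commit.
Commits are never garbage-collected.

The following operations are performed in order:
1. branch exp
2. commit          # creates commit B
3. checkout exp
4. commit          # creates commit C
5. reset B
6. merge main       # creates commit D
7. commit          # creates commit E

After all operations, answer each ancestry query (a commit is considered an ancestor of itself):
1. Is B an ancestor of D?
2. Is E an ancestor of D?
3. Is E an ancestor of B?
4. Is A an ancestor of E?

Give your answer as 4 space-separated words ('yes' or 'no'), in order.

Answer: yes no no yes

Derivation:
After op 1 (branch): HEAD=main@A [exp=A main=A]
After op 2 (commit): HEAD=main@B [exp=A main=B]
After op 3 (checkout): HEAD=exp@A [exp=A main=B]
After op 4 (commit): HEAD=exp@C [exp=C main=B]
After op 5 (reset): HEAD=exp@B [exp=B main=B]
After op 6 (merge): HEAD=exp@D [exp=D main=B]
After op 7 (commit): HEAD=exp@E [exp=E main=B]
ancestors(D) = {A,B,D}; B in? yes
ancestors(D) = {A,B,D}; E in? no
ancestors(B) = {A,B}; E in? no
ancestors(E) = {A,B,D,E}; A in? yes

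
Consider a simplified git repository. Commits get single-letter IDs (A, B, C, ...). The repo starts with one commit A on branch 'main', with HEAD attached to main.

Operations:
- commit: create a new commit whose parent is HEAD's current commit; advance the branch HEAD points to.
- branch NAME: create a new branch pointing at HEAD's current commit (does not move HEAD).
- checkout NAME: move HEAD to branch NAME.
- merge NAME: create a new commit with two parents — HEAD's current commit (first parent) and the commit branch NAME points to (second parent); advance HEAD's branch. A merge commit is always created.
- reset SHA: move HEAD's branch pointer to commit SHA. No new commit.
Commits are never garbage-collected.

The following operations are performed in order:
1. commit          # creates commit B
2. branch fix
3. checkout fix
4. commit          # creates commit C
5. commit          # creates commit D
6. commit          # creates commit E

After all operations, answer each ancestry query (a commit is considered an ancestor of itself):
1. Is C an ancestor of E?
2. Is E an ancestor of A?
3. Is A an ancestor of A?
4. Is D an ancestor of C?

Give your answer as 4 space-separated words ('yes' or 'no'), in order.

After op 1 (commit): HEAD=main@B [main=B]
After op 2 (branch): HEAD=main@B [fix=B main=B]
After op 3 (checkout): HEAD=fix@B [fix=B main=B]
After op 4 (commit): HEAD=fix@C [fix=C main=B]
After op 5 (commit): HEAD=fix@D [fix=D main=B]
After op 6 (commit): HEAD=fix@E [fix=E main=B]
ancestors(E) = {A,B,C,D,E}; C in? yes
ancestors(A) = {A}; E in? no
ancestors(A) = {A}; A in? yes
ancestors(C) = {A,B,C}; D in? no

Answer: yes no yes no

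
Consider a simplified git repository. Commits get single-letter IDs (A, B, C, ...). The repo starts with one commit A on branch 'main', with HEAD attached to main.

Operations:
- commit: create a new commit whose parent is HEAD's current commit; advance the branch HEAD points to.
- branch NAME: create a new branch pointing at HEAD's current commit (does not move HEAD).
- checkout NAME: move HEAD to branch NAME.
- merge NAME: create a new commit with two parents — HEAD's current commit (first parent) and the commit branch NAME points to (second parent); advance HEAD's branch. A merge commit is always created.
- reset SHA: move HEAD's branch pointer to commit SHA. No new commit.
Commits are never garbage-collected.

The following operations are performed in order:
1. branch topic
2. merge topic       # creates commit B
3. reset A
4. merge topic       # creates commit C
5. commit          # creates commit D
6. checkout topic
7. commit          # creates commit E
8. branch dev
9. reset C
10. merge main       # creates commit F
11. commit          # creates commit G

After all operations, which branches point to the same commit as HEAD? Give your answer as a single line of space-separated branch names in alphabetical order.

After op 1 (branch): HEAD=main@A [main=A topic=A]
After op 2 (merge): HEAD=main@B [main=B topic=A]
After op 3 (reset): HEAD=main@A [main=A topic=A]
After op 4 (merge): HEAD=main@C [main=C topic=A]
After op 5 (commit): HEAD=main@D [main=D topic=A]
After op 6 (checkout): HEAD=topic@A [main=D topic=A]
After op 7 (commit): HEAD=topic@E [main=D topic=E]
After op 8 (branch): HEAD=topic@E [dev=E main=D topic=E]
After op 9 (reset): HEAD=topic@C [dev=E main=D topic=C]
After op 10 (merge): HEAD=topic@F [dev=E main=D topic=F]
After op 11 (commit): HEAD=topic@G [dev=E main=D topic=G]

Answer: topic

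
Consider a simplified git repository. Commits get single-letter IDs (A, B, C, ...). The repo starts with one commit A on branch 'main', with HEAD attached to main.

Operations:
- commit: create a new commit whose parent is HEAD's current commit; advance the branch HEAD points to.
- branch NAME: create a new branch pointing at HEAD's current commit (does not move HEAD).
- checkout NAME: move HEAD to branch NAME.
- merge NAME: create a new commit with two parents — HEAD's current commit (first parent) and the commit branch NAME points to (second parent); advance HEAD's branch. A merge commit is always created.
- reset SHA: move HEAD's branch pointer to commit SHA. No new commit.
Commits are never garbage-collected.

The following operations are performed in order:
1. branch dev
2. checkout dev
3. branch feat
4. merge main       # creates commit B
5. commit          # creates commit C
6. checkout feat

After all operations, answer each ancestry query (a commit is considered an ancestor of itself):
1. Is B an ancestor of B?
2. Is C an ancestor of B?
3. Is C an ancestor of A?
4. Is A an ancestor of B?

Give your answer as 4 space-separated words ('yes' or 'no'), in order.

After op 1 (branch): HEAD=main@A [dev=A main=A]
After op 2 (checkout): HEAD=dev@A [dev=A main=A]
After op 3 (branch): HEAD=dev@A [dev=A feat=A main=A]
After op 4 (merge): HEAD=dev@B [dev=B feat=A main=A]
After op 5 (commit): HEAD=dev@C [dev=C feat=A main=A]
After op 6 (checkout): HEAD=feat@A [dev=C feat=A main=A]
ancestors(B) = {A,B}; B in? yes
ancestors(B) = {A,B}; C in? no
ancestors(A) = {A}; C in? no
ancestors(B) = {A,B}; A in? yes

Answer: yes no no yes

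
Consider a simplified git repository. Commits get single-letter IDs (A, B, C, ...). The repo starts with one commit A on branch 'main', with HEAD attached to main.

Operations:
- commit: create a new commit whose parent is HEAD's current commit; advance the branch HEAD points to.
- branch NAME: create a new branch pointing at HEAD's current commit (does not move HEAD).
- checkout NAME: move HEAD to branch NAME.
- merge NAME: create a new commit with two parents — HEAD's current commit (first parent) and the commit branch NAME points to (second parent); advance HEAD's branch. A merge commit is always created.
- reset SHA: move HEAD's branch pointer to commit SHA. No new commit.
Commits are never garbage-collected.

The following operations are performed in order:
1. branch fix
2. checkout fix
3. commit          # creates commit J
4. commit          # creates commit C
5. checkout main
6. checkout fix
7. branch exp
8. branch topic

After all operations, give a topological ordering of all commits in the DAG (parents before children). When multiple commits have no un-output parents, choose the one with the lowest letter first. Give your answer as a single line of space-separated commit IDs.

After op 1 (branch): HEAD=main@A [fix=A main=A]
After op 2 (checkout): HEAD=fix@A [fix=A main=A]
After op 3 (commit): HEAD=fix@J [fix=J main=A]
After op 4 (commit): HEAD=fix@C [fix=C main=A]
After op 5 (checkout): HEAD=main@A [fix=C main=A]
After op 6 (checkout): HEAD=fix@C [fix=C main=A]
After op 7 (branch): HEAD=fix@C [exp=C fix=C main=A]
After op 8 (branch): HEAD=fix@C [exp=C fix=C main=A topic=C]
commit A: parents=[]
commit C: parents=['J']
commit J: parents=['A']

Answer: A J C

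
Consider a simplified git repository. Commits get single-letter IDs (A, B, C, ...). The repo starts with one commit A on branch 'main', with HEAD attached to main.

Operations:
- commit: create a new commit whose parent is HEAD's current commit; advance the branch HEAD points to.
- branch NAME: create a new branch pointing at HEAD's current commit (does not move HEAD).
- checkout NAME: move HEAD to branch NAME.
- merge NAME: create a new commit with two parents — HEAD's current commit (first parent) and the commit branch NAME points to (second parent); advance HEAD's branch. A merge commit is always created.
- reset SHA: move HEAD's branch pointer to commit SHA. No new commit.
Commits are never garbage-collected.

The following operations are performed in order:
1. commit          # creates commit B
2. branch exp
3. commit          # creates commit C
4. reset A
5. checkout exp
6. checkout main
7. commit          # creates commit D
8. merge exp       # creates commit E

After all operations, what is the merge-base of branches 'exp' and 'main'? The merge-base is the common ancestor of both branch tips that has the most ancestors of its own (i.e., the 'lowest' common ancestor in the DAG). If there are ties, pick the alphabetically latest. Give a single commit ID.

Answer: B

Derivation:
After op 1 (commit): HEAD=main@B [main=B]
After op 2 (branch): HEAD=main@B [exp=B main=B]
After op 3 (commit): HEAD=main@C [exp=B main=C]
After op 4 (reset): HEAD=main@A [exp=B main=A]
After op 5 (checkout): HEAD=exp@B [exp=B main=A]
After op 6 (checkout): HEAD=main@A [exp=B main=A]
After op 7 (commit): HEAD=main@D [exp=B main=D]
After op 8 (merge): HEAD=main@E [exp=B main=E]
ancestors(exp=B): ['A', 'B']
ancestors(main=E): ['A', 'B', 'D', 'E']
common: ['A', 'B']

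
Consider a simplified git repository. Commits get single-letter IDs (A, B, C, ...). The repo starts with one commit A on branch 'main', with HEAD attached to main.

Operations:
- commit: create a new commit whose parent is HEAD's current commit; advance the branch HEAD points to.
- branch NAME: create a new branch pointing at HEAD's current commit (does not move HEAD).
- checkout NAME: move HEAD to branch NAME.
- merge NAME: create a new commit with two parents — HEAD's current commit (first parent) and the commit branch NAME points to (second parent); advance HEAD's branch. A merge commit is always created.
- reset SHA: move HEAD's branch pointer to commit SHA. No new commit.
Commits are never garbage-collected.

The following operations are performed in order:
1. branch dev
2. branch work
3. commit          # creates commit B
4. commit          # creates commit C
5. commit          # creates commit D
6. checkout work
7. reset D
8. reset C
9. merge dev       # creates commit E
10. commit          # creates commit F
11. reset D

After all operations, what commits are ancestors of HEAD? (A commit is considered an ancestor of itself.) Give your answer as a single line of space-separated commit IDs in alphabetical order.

After op 1 (branch): HEAD=main@A [dev=A main=A]
After op 2 (branch): HEAD=main@A [dev=A main=A work=A]
After op 3 (commit): HEAD=main@B [dev=A main=B work=A]
After op 4 (commit): HEAD=main@C [dev=A main=C work=A]
After op 5 (commit): HEAD=main@D [dev=A main=D work=A]
After op 6 (checkout): HEAD=work@A [dev=A main=D work=A]
After op 7 (reset): HEAD=work@D [dev=A main=D work=D]
After op 8 (reset): HEAD=work@C [dev=A main=D work=C]
After op 9 (merge): HEAD=work@E [dev=A main=D work=E]
After op 10 (commit): HEAD=work@F [dev=A main=D work=F]
After op 11 (reset): HEAD=work@D [dev=A main=D work=D]

Answer: A B C D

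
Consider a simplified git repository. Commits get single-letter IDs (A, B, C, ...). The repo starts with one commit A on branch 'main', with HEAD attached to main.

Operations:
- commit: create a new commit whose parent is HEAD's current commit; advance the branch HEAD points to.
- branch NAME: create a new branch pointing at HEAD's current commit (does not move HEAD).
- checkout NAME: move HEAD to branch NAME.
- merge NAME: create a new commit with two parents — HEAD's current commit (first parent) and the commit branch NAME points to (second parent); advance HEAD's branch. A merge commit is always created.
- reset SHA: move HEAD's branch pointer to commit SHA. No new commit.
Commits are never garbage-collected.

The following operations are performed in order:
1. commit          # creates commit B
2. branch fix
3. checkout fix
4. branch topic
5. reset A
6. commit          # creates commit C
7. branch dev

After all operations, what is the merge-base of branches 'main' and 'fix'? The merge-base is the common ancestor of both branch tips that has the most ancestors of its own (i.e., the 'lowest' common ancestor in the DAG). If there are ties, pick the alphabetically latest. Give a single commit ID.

Answer: A

Derivation:
After op 1 (commit): HEAD=main@B [main=B]
After op 2 (branch): HEAD=main@B [fix=B main=B]
After op 3 (checkout): HEAD=fix@B [fix=B main=B]
After op 4 (branch): HEAD=fix@B [fix=B main=B topic=B]
After op 5 (reset): HEAD=fix@A [fix=A main=B topic=B]
After op 6 (commit): HEAD=fix@C [fix=C main=B topic=B]
After op 7 (branch): HEAD=fix@C [dev=C fix=C main=B topic=B]
ancestors(main=B): ['A', 'B']
ancestors(fix=C): ['A', 'C']
common: ['A']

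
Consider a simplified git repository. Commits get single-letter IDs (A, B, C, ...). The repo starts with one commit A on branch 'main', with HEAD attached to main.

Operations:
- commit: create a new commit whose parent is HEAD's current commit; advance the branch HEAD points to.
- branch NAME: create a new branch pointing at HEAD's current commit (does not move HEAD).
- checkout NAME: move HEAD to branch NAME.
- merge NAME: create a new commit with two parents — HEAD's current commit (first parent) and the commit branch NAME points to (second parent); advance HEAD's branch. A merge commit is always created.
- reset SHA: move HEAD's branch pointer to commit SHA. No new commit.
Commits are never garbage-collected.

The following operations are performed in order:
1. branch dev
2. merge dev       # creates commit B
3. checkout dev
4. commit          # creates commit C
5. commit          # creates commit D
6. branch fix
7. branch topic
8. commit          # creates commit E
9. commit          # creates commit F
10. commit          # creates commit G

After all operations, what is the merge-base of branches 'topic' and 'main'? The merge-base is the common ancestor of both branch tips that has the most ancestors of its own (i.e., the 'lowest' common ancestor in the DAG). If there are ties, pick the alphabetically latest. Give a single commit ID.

After op 1 (branch): HEAD=main@A [dev=A main=A]
After op 2 (merge): HEAD=main@B [dev=A main=B]
After op 3 (checkout): HEAD=dev@A [dev=A main=B]
After op 4 (commit): HEAD=dev@C [dev=C main=B]
After op 5 (commit): HEAD=dev@D [dev=D main=B]
After op 6 (branch): HEAD=dev@D [dev=D fix=D main=B]
After op 7 (branch): HEAD=dev@D [dev=D fix=D main=B topic=D]
After op 8 (commit): HEAD=dev@E [dev=E fix=D main=B topic=D]
After op 9 (commit): HEAD=dev@F [dev=F fix=D main=B topic=D]
After op 10 (commit): HEAD=dev@G [dev=G fix=D main=B topic=D]
ancestors(topic=D): ['A', 'C', 'D']
ancestors(main=B): ['A', 'B']
common: ['A']

Answer: A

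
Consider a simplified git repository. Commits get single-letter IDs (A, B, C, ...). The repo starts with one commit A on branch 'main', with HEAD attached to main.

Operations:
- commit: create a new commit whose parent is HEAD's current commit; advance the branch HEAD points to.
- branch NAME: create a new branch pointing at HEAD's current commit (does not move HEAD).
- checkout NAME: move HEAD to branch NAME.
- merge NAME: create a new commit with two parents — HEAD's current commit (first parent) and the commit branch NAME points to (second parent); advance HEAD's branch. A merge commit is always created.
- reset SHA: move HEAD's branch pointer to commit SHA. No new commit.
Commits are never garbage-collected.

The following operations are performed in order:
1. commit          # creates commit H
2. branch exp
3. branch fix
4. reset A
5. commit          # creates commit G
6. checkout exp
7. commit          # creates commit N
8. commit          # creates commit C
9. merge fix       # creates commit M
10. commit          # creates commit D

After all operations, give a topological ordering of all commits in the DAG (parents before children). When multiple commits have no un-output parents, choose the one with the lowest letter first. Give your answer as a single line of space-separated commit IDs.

After op 1 (commit): HEAD=main@H [main=H]
After op 2 (branch): HEAD=main@H [exp=H main=H]
After op 3 (branch): HEAD=main@H [exp=H fix=H main=H]
After op 4 (reset): HEAD=main@A [exp=H fix=H main=A]
After op 5 (commit): HEAD=main@G [exp=H fix=H main=G]
After op 6 (checkout): HEAD=exp@H [exp=H fix=H main=G]
After op 7 (commit): HEAD=exp@N [exp=N fix=H main=G]
After op 8 (commit): HEAD=exp@C [exp=C fix=H main=G]
After op 9 (merge): HEAD=exp@M [exp=M fix=H main=G]
After op 10 (commit): HEAD=exp@D [exp=D fix=H main=G]
commit A: parents=[]
commit C: parents=['N']
commit D: parents=['M']
commit G: parents=['A']
commit H: parents=['A']
commit M: parents=['C', 'H']
commit N: parents=['H']

Answer: A G H N C M D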